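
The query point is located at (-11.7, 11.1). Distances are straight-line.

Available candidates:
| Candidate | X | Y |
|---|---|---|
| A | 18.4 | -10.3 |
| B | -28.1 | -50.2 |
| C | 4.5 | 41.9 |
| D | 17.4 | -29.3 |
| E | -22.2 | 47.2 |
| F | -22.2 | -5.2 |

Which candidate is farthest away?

B

Distances from (-11.7, 11.1):
A: √((30.1)² + (-21.4)²) = √(906.010 + 457.960) = 36.9
B: √((-16.4)² + (-61.3)²) = √(268.960 + 3757.690) = 63.5
C: √((16.2)² + (30.8)²) = √(262.440 + 948.640) = 34.8
D: √((29.1)² + (-40.4)²) = √(846.810 + 1632.160) = 49.8
E: √((-10.5)² + (36.1)²) = √(110.250 + 1303.210) = 37.6
F: √((-10.5)² + (-16.3)²) = √(110.250 + 265.690) = 19.4
Maximum: B at 63.5.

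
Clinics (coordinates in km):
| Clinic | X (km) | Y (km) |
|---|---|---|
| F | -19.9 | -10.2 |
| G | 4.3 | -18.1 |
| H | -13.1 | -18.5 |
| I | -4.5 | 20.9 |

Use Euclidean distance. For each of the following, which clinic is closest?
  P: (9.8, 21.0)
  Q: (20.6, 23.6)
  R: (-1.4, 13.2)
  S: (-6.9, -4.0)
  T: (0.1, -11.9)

P at (9.8, 21.0):
  F: √((-29.7)² + (-31.2)²) = √(882.090 + 973.440) = 43.1 km
  G: √((-5.5)² + (-39.1)²) = √(30.250 + 1528.810) = 39.5 km
  H: √((-22.9)² + (-39.5)²) = √(524.410 + 1560.250) = 45.7 km
  I: √((-14.3)² + (-0.1)²) = √(204.490 + 0.010) = 14.3 km
  → nearest: I (14.3 km)
Q at (20.6, 23.6):
  F: √((-40.5)² + (-33.8)²) = √(1640.250 + 1142.440) = 52.8 km
  G: √((-16.3)² + (-41.7)²) = √(265.690 + 1738.890) = 44.8 km
  H: √((-33.7)² + (-42.1)²) = √(1135.690 + 1772.410) = 53.9 km
  I: √((-25.1)² + (-2.7)²) = √(630.010 + 7.290) = 25.2 km
  → nearest: I (25.2 km)
R at (-1.4, 13.2):
  F: √((-18.5)² + (-23.4)²) = √(342.250 + 547.560) = 29.8 km
  G: √((5.7)² + (-31.3)²) = √(32.490 + 979.690) = 31.8 km
  H: √((-11.7)² + (-31.7)²) = √(136.890 + 1004.890) = 33.8 km
  I: √((-3.1)² + (7.7)²) = √(9.610 + 59.290) = 8.3 km
  → nearest: I (8.3 km)
S at (-6.9, -4.0):
  F: √((-13.0)² + (-6.2)²) = √(169.000 + 38.440) = 14.4 km
  G: √((11.2)² + (-14.1)²) = √(125.440 + 198.810) = 18.0 km
  H: √((-6.2)² + (-14.5)²) = √(38.440 + 210.250) = 15.8 km
  I: √((2.4)² + (24.9)²) = √(5.760 + 620.010) = 25.0 km
  → nearest: F (14.4 km)
T at (0.1, -11.9):
  F: √((-20.0)² + (1.7)²) = √(400.000 + 2.890) = 20.1 km
  G: √((4.2)² + (-6.2)²) = √(17.640 + 38.440) = 7.5 km
  H: √((-13.2)² + (-6.6)²) = √(174.240 + 43.560) = 14.8 km
  I: √((-4.6)² + (32.8)²) = √(21.160 + 1075.840) = 33.1 km
  → nearest: G (7.5 km)

P→I; Q→I; R→I; S→F; T→G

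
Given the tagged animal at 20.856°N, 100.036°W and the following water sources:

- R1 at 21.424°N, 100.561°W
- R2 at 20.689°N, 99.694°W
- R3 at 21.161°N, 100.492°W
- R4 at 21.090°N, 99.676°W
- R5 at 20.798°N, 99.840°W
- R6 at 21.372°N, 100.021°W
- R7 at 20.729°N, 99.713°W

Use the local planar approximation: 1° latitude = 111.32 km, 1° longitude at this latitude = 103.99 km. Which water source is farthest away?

R1

Distances from 20.856°N, 100.036°W:
R1: 83.538 km
R2: 40.130 km
R3: 58.321 km
R4: 45.607 km
R5: 21.380 km
R6: 57.462 km
R7: 36.443 km
Maximum: R1 at 83.538 km.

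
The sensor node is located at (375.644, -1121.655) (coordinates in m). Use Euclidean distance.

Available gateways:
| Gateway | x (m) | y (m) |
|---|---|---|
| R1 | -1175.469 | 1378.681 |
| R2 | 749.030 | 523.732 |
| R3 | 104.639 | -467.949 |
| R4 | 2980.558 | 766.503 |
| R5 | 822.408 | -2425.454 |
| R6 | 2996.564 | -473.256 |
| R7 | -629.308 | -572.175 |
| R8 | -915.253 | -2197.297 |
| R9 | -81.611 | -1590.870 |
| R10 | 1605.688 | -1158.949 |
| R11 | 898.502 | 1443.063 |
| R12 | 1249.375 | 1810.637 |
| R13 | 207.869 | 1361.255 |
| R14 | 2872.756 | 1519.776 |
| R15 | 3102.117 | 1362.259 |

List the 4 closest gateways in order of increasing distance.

R9, R3, R7, R10

Distances from (375.644, -1121.655):
R1: √((-1551.113)² + (2500.336)²) = √(2405951.53877 + 6251680.11290) = 2942.385 m
R2: √((373.386)² + (1645.387)²) = √(139417.10500 + 2707298.37977) = 1687.221 m
R3: √((-271.005)² + (653.706)²) = √(73443.71002 + 427331.53444) = 707.655 m
R4: √((2604.914)² + (1888.158)²) = √(6785576.94740 + 3565140.63296) = 3217.253 m
R5: √((446.764)² + (-1303.799)²) = √(199598.07170 + 1699891.83240) = 1378.220 m
R6: √((2620.920)² + (648.399)²) = √(6869221.64640 + 420421.26320) = 2699.934 m
R7: √((-1004.952)² + (549.480)²) = √(1009928.52230 + 301928.27040) = 1145.363 m
R8: √((-1290.897)² + (-1075.642)²) = √(1666415.06461 + 1157005.71216) = 1680.304 m
R9: √((-457.255)² + (-469.215)²) = √(209082.13502 + 220162.71622) = 655.168 m
R10: √((1230.044)² + (-37.294)²) = √(1513008.24194 + 1390.84244) = 1230.609 m
R11: √((522.858)² + (2564.718)²) = √(273380.48816 + 6577778.41952) = 2617.472 m
R12: √((873.731)² + (2932.292)²) = √(763405.86036 + 8598336.37326) = 3059.696 m
R13: √((-167.775)² + (2482.910)²) = √(28148.45063 + 6164842.06810) = 2488.572 m
R14: √((2497.112)² + (2641.431)²) = √(6235568.34054 + 6977157.72776) = 3634.931 m
R15: √((2726.473)² + (2483.914)²) = √(7433655.01973 + 6169828.75940) = 3688.290 m
Sorted: R9 (655.168 m) < R3 (707.655 m) < R7 (1145.363 m) < R10 (1230.609 m) < R5 (1378.220 m) < R8 (1680.304 m) < …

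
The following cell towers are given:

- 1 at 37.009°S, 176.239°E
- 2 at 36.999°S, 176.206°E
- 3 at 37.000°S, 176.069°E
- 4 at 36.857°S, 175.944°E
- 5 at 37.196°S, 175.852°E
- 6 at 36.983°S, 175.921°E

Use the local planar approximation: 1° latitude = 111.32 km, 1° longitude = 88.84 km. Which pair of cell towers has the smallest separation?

Pairwise distances:
1–2: √((0.010·111.32)² + (-0.033·88.84)²) = √(1.23921 + 8.59498) = 3.136 km
1–3: √((0.009·111.32)² + (-0.170·88.84)²) = √(1.00376 + 228.09457) = 15.136 km
1–4: √((0.152·111.32)² + (-0.295·88.84)²) = √(286.30806 + 686.84878) = 31.195 km
1–5: √((-0.187·111.32)² + (-0.387·88.84)²) = √(433.34083 + 1182.05866) = 40.192 km
1–6: √((0.026·111.32)² + (-0.318·88.84)²) = √(8.37709 + 798.12578) = 28.399 km
2–3: √((-0.001·111.32)² + (-0.137·88.84)²) = √(0.01239 + 148.13519) = 12.172 km
2–4: √((0.142·111.32)² + (-0.262·88.84)²) = √(249.87516 + 541.77590) = 28.136 km
2–5: √((-0.197·111.32)² + (-0.354·88.84)²) = √(480.92665 + 989.06224) = 38.340 km
2–6: √((0.016·111.32)² + (-0.285·88.84)²) = √(3.17239 + 641.07202) = 25.382 km
3–4: √((0.143·111.32)² + (-0.125·88.84)²) = √(253.40692 + 123.32103) = 19.409 km
3–5: √((-0.196·111.32)² + (-0.217·88.84)²) = √(476.05654 + 371.65208) = 29.115 km
3–6: √((0.017·111.32)² + (-0.148·88.84)²) = √(3.58133 + 172.87832) = 13.284 km
4–5: √((-0.339·111.32)² + (-0.092·88.84)²) = √(1424.11740 + 66.80251) = 38.612 km
4–6: √((-0.126·111.32)² + (-0.023·88.84)²) = √(196.73765 + 4.17516) = 14.174 km
5–6: √((0.213·111.32)² + (0.069·88.84)²) = √(562.21911 + 37.57641) = 24.491 km
Closest pair: 1–2 at 3.136 km.

1 and 2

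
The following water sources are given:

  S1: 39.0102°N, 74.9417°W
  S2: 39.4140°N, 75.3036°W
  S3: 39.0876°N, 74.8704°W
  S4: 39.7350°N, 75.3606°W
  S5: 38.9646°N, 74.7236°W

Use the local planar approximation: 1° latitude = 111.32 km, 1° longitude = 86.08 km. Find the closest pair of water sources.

S1 and S3

Pairwise distances:
S1–S3: √((0.0774·111.32)² + (0.0713·86.08)²) = √(74.238351 + 37.668955) = 10.5786 km
S3–S5: √((-0.1230·111.32)² + (0.1468·86.08)²) = √(187.480722 + 159.682244) = 18.6323 km
S1–S5: √((-0.0456·111.32)² + (0.2181·86.08)²) = √(25.767725 + 352.464878) = 19.4482 km
S2–S4: √((0.3210·111.32)² + (-0.0570·86.08)²) = √(1276.898745 + 24.074331) = 36.0690 km
S2–S3: √((-0.3264·111.32)² + (0.4332·86.08)²) = √(1320.221179 + 1390.533361) = 52.0649 km
S1–S2: √((0.4038·111.32)² + (-0.3619·86.08)²) = √(2020.593839 + 970.469035) = 54.6906 km
S2–S5: √((-0.4494·111.32)² + (0.5800·86.08)²) = √(2502.721540 + 2492.645417) = 70.6779 km
S3–S4: √((0.6474·111.32)² + (-0.4902·86.08)²) = √(5193.878494 + 1780.537523) = 83.5130 km
S1–S4: √((0.7248·111.32)² + (-0.4189·86.08)²) = √(6510.026623 + 1300.245135) = 88.3757 km
S4–S5: √((-0.7704·111.32)² + (0.6370·86.08)²) = √(7354.936771 + 3006.653502) = 101.7919 km
Closest pair: S1–S3 at 10.5786 km.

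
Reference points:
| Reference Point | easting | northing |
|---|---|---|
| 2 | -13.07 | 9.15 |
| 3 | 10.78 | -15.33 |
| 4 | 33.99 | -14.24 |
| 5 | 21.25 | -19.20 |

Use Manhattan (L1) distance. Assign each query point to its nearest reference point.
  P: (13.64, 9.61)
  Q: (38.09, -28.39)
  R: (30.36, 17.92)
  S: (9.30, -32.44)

P at (13.64, 9.61):
  2: |-26.71| + |-0.46| = 26.71 + 0.46 = 27.17
  3: |-2.86| + |-24.94| = 2.86 + 24.94 = 27.80
  4: |20.35| + |-23.85| = 20.35 + 23.85 = 44.20
  5: |7.61| + |-28.81| = 7.61 + 28.81 = 36.42
  → nearest: 2 (27.17)
Q at (38.09, -28.39):
  2: |-51.16| + |37.54| = 51.16 + 37.54 = 88.70
  3: |-27.31| + |13.06| = 27.31 + 13.06 = 40.37
  4: |-4.10| + |14.15| = 4.10 + 14.15 = 18.25
  5: |-16.84| + |9.19| = 16.84 + 9.19 = 26.03
  → nearest: 4 (18.25)
R at (30.36, 17.92):
  2: |-43.43| + |-8.77| = 43.43 + 8.77 = 52.20
  3: |-19.58| + |-33.25| = 19.58 + 33.25 = 52.83
  4: |3.63| + |-32.16| = 3.63 + 32.16 = 35.79
  5: |-9.11| + |-37.12| = 9.11 + 37.12 = 46.23
  → nearest: 4 (35.79)
S at (9.30, -32.44):
  2: |-22.37| + |41.59| = 22.37 + 41.59 = 63.96
  3: |1.48| + |17.11| = 1.48 + 17.11 = 18.59
  4: |24.69| + |18.20| = 24.69 + 18.20 = 42.89
  5: |11.95| + |13.24| = 11.95 + 13.24 = 25.19
  → nearest: 3 (18.59)

P→2; Q→4; R→4; S→3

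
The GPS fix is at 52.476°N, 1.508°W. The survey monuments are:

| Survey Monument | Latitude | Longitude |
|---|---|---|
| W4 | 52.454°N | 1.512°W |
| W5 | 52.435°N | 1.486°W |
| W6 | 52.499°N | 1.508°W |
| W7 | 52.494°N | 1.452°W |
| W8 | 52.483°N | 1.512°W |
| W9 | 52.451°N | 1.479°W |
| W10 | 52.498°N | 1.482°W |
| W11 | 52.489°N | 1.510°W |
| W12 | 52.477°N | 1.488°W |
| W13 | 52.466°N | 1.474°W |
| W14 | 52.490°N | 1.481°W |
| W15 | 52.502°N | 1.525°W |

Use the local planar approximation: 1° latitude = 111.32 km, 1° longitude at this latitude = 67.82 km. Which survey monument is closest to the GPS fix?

Distances from 52.476°N, 1.508°W:
W4: √((-0.022·111.32)² + (-0.004·67.82)²) = √(5.99780 + 0.07359) = 2.464 km
W5: √((-0.041·111.32)² + (0.022·67.82)²) = √(20.83119 + 2.22618) = 4.802 km
W6: √((0.023·111.32)² + (0.000·67.82)²) = √(6.55544 + 0.00000) = 2.560 km
W7: √((0.018·111.32)² + (0.056·67.82)²) = √(4.01505 + 14.42420) = 4.294 km
W8: √((0.007·111.32)² + (-0.004·67.82)²) = √(0.60721 + 0.07359) = 0.825 km
W9: √((-0.025·111.32)² + (0.029·67.82)²) = √(7.74509 + 3.86822) = 3.408 km
W10: √((0.022·111.32)² + (0.026·67.82)²) = √(5.99780 + 3.10930) = 3.018 km
W11: √((0.013·111.32)² + (-0.002·67.82)²) = √(2.09427 + 0.01840) = 1.454 km
W12: √((0.001·111.32)² + (0.020·67.82)²) = √(0.01239 + 1.83982) = 1.361 km
W13: √((-0.010·111.32)² + (0.034·67.82)²) = √(1.23921 + 5.31708) = 2.561 km
W14: √((0.014·111.32)² + (0.027·67.82)²) = √(2.42886 + 3.35307) = 2.405 km
W15: √((0.026·111.32)² + (-0.017·67.82)²) = √(8.37709 + 1.32927) = 3.116 km
Minimum: W8 at 0.825 km.

W8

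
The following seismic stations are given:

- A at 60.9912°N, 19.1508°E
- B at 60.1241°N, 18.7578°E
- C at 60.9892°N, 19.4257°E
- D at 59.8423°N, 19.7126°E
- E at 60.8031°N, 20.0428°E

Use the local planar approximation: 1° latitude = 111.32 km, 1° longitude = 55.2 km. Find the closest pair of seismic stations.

A and C

Pairwise distances:
A–B: √((-0.8671·111.32)² + (-0.3930·55.2)²) = √(9317.186050 + 470.612281) = 98.9333 km
A–C: √((-0.0020·111.32)² + (0.2749·55.2)²) = √(0.049569 + 230.264843) = 15.1761 km
A–D: √((-1.1489·111.32)² + (0.5618·55.2)²) = √(16357.271198 + 961.704449) = 131.6016 km
A–E: √((-0.1881·111.32)² + (0.8920·55.2)²) = √(438.453949 + 2424.420035) = 53.5058 km
B–C: √((0.8651·111.32)² + (0.6679·55.2)²) = √(9274.254712 + 1359.255323) = 103.1189 km
B–D: √((-0.2818·111.32)² + (0.9548·55.2)²) = √(984.075394 + 2777.812809) = 61.3342 km
B–E: √((0.6790·111.32)² + (1.2850·55.2)²) = √(5713.285724 + 5031.348624) = 103.6563 km
C–D: √((-1.1469·111.32)² + (0.2869·55.2)²) = √(16300.371437 + 250.806768) = 128.6514 km
C–E: √((-0.1861·111.32)² + (0.6171·55.2)²) = √(429.179670 + 1160.350646) = 39.8689 km
D–E: √((0.9608·111.32)² + (0.3302·55.2)²) = √(11439.640698 + 332.224987) = 108.4982 km
Closest pair: A–C at 15.1761 km.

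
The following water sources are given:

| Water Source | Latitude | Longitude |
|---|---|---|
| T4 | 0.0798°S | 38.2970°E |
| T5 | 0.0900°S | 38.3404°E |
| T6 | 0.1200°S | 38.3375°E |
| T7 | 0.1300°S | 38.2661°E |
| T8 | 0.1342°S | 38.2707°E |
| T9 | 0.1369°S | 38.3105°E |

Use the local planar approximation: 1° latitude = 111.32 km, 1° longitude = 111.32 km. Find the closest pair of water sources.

Pairwise distances:
T4–T5: √((-0.0102·111.32)² + (0.0434·111.32)²) = √(1.289278 + 23.341344) = 4.9629 km
T4–T6: √((-0.0402·111.32)² + (0.0405·111.32)²) = √(20.026198 + 20.326212) = 6.3524 km
T4–T7: √((-0.0502·111.32)² + (-0.0309·111.32)²) = √(31.228695 + 11.832141) = 6.5621 km
T4–T8: √((-0.0544·111.32)² + (-0.0263·111.32)²) = √(36.672811 + 8.571521) = 6.7264 km
T4–T9: √((-0.0571·111.32)² + (0.0135·111.32)²) = √(40.403465 + 2.258468) = 6.5316 km
T5–T6: √((-0.0300·111.32)² + (-0.0029·111.32)²) = √(11.152928 + 0.104218) = 3.3552 km
T5–T7: √((-0.0400·111.32)² + (-0.0743·111.32)²) = √(19.827428 + 68.410698) = 9.3935 km
T5–T8: √((-0.0442·111.32)² + (-0.0697·111.32)²) = √(24.209785 + 60.202143) = 9.1876 km
T5–T9: √((-0.0469·111.32)² + (-0.0299·111.32)²) = √(27.257880 + 11.078699) = 6.1917 km
T6–T7: √((-0.0100·111.32)² + (-0.0714·111.32)²) = √(1.239214 + 63.174646) = 8.0258 km
T6–T8: √((-0.0142·111.32)² + (-0.0668·111.32)²) = √(2.498752 + 55.296714) = 7.6023 km
T6–T9: √((-0.0169·111.32)² + (-0.0270·111.32)²) = √(3.539320 + 9.033872) = 3.5459 km
T7–T8: √((-0.0042·111.32)² + (0.0046·111.32)²) = √(0.218597 + 0.262218) = 0.6934 km
T7–T9: √((-0.0069·111.32)² + (0.0444·111.32)²) = √(0.589990 + 24.429374) = 5.0019 km
T8–T9: √((-0.0027·111.32)² + (0.0398·111.32)²) = √(0.090339 + 19.629649) = 4.4407 km
Closest pair: T7–T8 at 0.6934 km.

T7 and T8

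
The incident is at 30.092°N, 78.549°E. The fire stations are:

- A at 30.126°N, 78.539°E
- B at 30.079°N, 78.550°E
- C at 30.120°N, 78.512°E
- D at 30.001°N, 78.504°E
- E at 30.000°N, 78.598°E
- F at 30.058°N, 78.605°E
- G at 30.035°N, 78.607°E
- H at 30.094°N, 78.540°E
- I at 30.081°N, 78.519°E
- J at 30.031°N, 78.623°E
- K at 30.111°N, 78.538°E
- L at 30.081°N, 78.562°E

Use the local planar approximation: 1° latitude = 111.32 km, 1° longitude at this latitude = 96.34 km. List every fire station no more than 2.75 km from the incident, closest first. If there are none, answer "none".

H, B, L, K

Distances from 30.092°N, 78.549°E:
A: √((0.034·111.32)² + (-0.010·96.34)²) = √(14.32532 + 0.92814) = 3.906 km
B: √((-0.013·111.32)² + (0.001·96.34)²) = √(2.09427 + 0.00928) = 1.450 km
C: √((0.028·111.32)² + (-0.037·96.34)²) = √(9.71544 + 12.70623) = 4.735 km
D: √((-0.091·111.32)² + (-0.045·96.34)²) = √(102.61933 + 18.79483) = 11.019 km
E: √((-0.092·111.32)² + (0.049·96.34)²) = √(104.88709 + 22.28463) = 11.277 km
F: √((-0.034·111.32)² + (0.056·96.34)²) = √(14.32532 + 29.10646) = 6.590 km
G: √((-0.057·111.32)² + (0.058·96.34)²) = √(40.26207 + 31.22261) = 8.455 km
H: √((0.002·111.32)² + (-0.009·96.34)²) = √(0.04957 + 0.75179) = 0.895 km
I: √((-0.011·111.32)² + (-0.030·96.34)²) = √(1.49945 + 8.35326) = 3.139 km
J: √((-0.061·111.32)² + (0.074·96.34)²) = √(46.11116 + 50.82492) = 9.846 km
K: √((0.019·111.32)² + (-0.011·96.34)²) = √(4.47356 + 1.12305) = 2.366 km
L: √((-0.011·111.32)² + (0.013·96.34)²) = √(1.49945 + 1.56856) = 1.752 km
Threshold 2.75 km: H (0.895 km), B (1.450 km), L (1.752 km), K (2.366 km) are within range.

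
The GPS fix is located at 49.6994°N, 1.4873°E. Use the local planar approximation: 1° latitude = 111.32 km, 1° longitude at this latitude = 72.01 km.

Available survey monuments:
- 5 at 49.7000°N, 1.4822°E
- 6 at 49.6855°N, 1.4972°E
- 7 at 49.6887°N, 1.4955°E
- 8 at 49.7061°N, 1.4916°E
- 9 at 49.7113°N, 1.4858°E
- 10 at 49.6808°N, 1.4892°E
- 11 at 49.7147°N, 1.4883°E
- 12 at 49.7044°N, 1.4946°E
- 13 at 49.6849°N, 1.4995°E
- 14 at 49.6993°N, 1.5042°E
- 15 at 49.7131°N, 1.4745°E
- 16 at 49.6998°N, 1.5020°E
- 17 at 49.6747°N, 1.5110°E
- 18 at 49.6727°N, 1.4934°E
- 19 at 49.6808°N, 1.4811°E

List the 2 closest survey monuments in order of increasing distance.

5, 12

Distances from 49.6994°N, 1.4873°E:
5: 0.3733 km
6: 1.7037 km
7: 1.3295 km
8: 0.8076 km
9: 1.3291 km
10: 2.0751 km
11: 1.7047 km
12: 0.7656 km
13: 1.8377 km
14: 1.2170 km
15: 1.7820 km
16: 1.0595 km
17: 3.2362 km
18: 3.0045 km
19: 2.1181 km
Sorted: 5 (0.3733 km) < 12 (0.7656 km) < 8 (0.8076 km) < 16 (1.0595 km) < …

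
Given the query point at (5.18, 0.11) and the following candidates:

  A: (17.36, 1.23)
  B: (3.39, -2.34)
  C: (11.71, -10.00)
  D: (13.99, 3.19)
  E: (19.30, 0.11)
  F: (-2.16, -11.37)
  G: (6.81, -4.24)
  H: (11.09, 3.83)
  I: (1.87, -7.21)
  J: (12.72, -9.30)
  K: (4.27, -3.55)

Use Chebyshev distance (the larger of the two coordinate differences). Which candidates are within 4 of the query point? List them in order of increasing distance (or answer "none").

B, K

Distances from (5.18, 0.11):
A: 12.18
B: 2.45
C: 10.11
D: 8.81
E: 14.12
F: 11.48
G: 4.35
H: 5.91
I: 7.32
J: 9.41
K: 3.66
Threshold 4: B (2.45), K (3.66) are within range.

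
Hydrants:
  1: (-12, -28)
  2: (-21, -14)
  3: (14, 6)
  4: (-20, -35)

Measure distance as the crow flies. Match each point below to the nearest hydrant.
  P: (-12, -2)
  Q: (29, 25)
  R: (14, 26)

P→2; Q→3; R→3

P at (-12, -2):
  1: √((0)² + (-26)²) = √(0.000 + 676.000) = 26.0
  2: √((-9)² + (-12)²) = √(81.000 + 144.000) = 15.0
  3: √((26)² + (8)²) = √(676.000 + 64.000) = 27.2
  4: √((-8)² + (-33)²) = √(64.000 + 1089.000) = 34.0
  → nearest: 2 (15.0)
Q at (29, 25):
  1: √((-41)² + (-53)²) = √(1681.000 + 2809.000) = 67.0
  2: √((-50)² + (-39)²) = √(2500.000 + 1521.000) = 63.4
  3: √((-15)² + (-19)²) = √(225.000 + 361.000) = 24.2
  4: √((-49)² + (-60)²) = √(2401.000 + 3600.000) = 77.5
  → nearest: 3 (24.2)
R at (14, 26):
  1: √((-26)² + (-54)²) = √(676.000 + 2916.000) = 59.9
  2: √((-35)² + (-40)²) = √(1225.000 + 1600.000) = 53.2
  3: √((0)² + (-20)²) = √(0.000 + 400.000) = 20.0
  4: √((-34)² + (-61)²) = √(1156.000 + 3721.000) = 69.8
  → nearest: 3 (20.0)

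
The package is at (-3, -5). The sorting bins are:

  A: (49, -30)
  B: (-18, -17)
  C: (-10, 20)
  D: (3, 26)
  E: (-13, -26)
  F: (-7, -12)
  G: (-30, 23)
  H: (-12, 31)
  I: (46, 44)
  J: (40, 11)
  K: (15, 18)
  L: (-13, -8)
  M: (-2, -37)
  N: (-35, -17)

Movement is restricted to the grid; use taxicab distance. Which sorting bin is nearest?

Distances from (-3, -5):
A: 77
B: 27
C: 32
D: 37
E: 31
F: 11
G: 55
H: 45
I: 98
J: 59
K: 41
L: 13
M: 33
N: 44
Minimum: F at 11.

F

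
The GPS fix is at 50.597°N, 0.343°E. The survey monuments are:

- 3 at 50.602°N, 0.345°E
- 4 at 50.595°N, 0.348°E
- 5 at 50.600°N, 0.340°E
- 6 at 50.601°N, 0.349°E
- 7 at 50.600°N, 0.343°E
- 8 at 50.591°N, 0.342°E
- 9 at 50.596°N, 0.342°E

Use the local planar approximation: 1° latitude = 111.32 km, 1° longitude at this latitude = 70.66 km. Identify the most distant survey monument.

Distances from 50.597°N, 0.343°E:
3: √((0.005·111.32)² + (0.002·70.66)²) = √(0.30980 + 0.01997) = 0.574 km
4: √((-0.002·111.32)² + (0.005·70.66)²) = √(0.04957 + 0.12482) = 0.418 km
5: √((0.003·111.32)² + (-0.003·70.66)²) = √(0.11153 + 0.04494) = 0.396 km
6: √((0.004·111.32)² + (0.006·70.66)²) = √(0.19827 + 0.17974) = 0.615 km
7: √((0.003·111.32)² + (0.000·70.66)²) = √(0.11153 + 0.00000) = 0.334 km
8: √((-0.006·111.32)² + (-0.001·70.66)²) = √(0.44612 + 0.00499) = 0.672 km
9: √((-0.001·111.32)² + (-0.001·70.66)²) = √(0.01239 + 0.00499) = 0.132 km
Maximum: 8 at 0.672 km.

8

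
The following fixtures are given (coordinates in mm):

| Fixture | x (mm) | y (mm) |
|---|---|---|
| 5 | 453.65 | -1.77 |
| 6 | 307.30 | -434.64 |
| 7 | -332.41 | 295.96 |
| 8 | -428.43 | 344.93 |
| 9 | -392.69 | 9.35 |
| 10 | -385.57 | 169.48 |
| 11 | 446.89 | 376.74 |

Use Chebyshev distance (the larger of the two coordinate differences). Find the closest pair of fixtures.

Pairwise distances:
7–8: 96.02 mm
7–10: 126.48 mm
9–10: 160.13 mm
8–10: 175.45 mm
7–9: 286.61 mm
8–9: 335.58 mm
5–11: 378.51 mm
5–6: 432.87 mm
6–10: 692.87 mm
6–9: 699.99 mm
6–7: 730.60 mm
7–11: 779.30 mm
6–8: 779.57 mm
5–7: 786.06 mm
6–11: 811.38 mm
10–11: 832.46 mm
5–10: 839.22 mm
9–11: 839.58 mm
5–9: 846.34 mm
8–11: 875.32 mm
5–8: 882.08 mm
Closest pair: 7–8 at 96.02 mm.

7 and 8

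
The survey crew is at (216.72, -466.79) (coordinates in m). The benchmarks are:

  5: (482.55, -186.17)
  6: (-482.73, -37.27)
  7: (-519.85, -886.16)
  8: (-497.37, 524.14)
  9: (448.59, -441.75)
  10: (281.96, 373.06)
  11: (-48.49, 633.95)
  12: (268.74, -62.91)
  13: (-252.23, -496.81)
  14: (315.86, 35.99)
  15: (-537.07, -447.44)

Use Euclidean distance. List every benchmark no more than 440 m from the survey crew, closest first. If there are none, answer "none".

9, 5, 12

Distances from (216.72, -466.79):
5: √((265.83)² + (280.62)²) = √(70665.5889 + 78747.5844) = 386.54 m
6: √((-699.45)² + (429.52)²) = √(489230.3025 + 184487.4304) = 820.80 m
7: √((-736.57)² + (-419.37)²) = √(542535.3649 + 175871.1969) = 847.59 m
8: √((-714.09)² + (990.93)²) = √(509924.5281 + 981942.2649) = 1221.42 m
9: √((231.87)² + (25.04)²) = √(53763.6969 + 627.0016) = 233.22 m
10: √((65.24)² + (839.85)²) = √(4256.2576 + 705348.0225) = 842.38 m
11: √((-265.21)² + (1100.74)²) = √(70336.3441 + 1211628.5476) = 1132.24 m
12: √((52.02)² + (403.88)²) = √(2706.0804 + 163119.0544) = 407.22 m
13: √((-468.95)² + (-30.02)²) = √(219914.1025 + 901.2004) = 469.91 m
14: √((99.14)² + (502.78)²) = √(9828.7396 + 252787.7284) = 512.46 m
15: √((-753.79)² + (19.35)²) = √(568199.3641 + 374.4225) = 754.04 m
Threshold 440 m: 9 (233.22 m), 5 (386.54 m), 12 (407.22 m) are within range.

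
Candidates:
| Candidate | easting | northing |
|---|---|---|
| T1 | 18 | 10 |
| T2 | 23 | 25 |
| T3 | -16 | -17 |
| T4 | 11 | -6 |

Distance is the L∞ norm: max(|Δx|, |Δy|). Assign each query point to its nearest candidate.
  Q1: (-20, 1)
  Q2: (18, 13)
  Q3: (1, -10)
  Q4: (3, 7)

Q1 at (-20, 1):
  T1: max(|38|, |9|) = 38
  T2: max(|43|, |24|) = 43
  T3: max(|4|, |-18|) = 18
  T4: max(|31|, |-7|) = 31
  → nearest: T3 (18)
Q2 at (18, 13):
  T1: max(|0|, |-3|) = 3
  T2: max(|5|, |12|) = 12
  T3: max(|-34|, |-30|) = 34
  T4: max(|-7|, |-19|) = 19
  → nearest: T1 (3)
Q3 at (1, -10):
  T1: max(|17|, |20|) = 20
  T2: max(|22|, |35|) = 35
  T3: max(|-17|, |-7|) = 17
  T4: max(|10|, |4|) = 10
  → nearest: T4 (10)
Q4 at (3, 7):
  T1: max(|15|, |3|) = 15
  T2: max(|20|, |18|) = 20
  T3: max(|-19|, |-24|) = 24
  T4: max(|8|, |-13|) = 13
  → nearest: T4 (13)

Q1→T3; Q2→T1; Q3→T4; Q4→T4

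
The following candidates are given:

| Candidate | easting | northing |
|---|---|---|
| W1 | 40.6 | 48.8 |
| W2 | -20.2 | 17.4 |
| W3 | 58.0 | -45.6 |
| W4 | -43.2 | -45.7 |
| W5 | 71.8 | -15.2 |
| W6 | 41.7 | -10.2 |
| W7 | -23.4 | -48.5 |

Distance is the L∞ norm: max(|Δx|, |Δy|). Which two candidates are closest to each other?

W4 and W7

Pairwise distances:
W1–W2: max(|-60.8|, |-31.4|) = 60.8
W1–W3: max(|17.4|, |-94.4|) = 94.4
W1–W4: max(|-83.8|, |-94.5|) = 94.5
W1–W5: max(|31.2|, |-64.0|) = 64.0
W1–W6: max(|1.1|, |-59.0|) = 59.0
W1–W7: max(|-64.0|, |-97.3|) = 97.3
W2–W3: max(|78.2|, |-63.0|) = 78.2
W2–W4: max(|-23.0|, |-63.1|) = 63.1
W2–W5: max(|92.0|, |-32.6|) = 92.0
W2–W6: max(|61.9|, |-27.6|) = 61.9
W2–W7: max(|-3.2|, |-65.9|) = 65.9
W3–W4: max(|-101.2|, |-0.1|) = 101.2
W3–W5: max(|13.8|, |30.4|) = 30.4
W3–W6: max(|-16.3|, |35.4|) = 35.4
W3–W7: max(|-81.4|, |-2.9|) = 81.4
W4–W5: max(|115.0|, |30.5|) = 115.0
W4–W6: max(|84.9|, |35.5|) = 84.9
W4–W7: max(|19.8|, |-2.8|) = 19.8
W5–W6: max(|-30.1|, |5.0|) = 30.1
W5–W7: max(|-95.2|, |-33.3|) = 95.2
W6–W7: max(|-65.1|, |-38.3|) = 65.1
Closest pair: W4–W7 at 19.8.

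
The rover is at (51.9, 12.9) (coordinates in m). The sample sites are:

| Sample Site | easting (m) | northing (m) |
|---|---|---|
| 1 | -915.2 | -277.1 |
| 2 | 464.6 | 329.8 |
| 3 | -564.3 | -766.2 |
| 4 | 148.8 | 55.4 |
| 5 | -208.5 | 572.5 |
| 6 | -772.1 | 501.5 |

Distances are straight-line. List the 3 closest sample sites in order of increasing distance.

Distances from (51.9, 12.9):
1: √((-967.1)² + (-290.0)²) = √(935282.410 + 84100.000) = 1009.6 m
2: √((412.7)² + (316.9)²) = √(170321.290 + 100425.610) = 520.3 m
3: √((-616.2)² + (-779.1)²) = √(379702.440 + 606996.810) = 993.3 m
4: √((96.9)² + (42.5)²) = √(9389.610 + 1806.250) = 105.8 m
5: √((-260.4)² + (559.6)²) = √(67808.160 + 313152.160) = 617.2 m
6: √((-824.0)² + (488.6)²) = √(678976.000 + 238729.960) = 958.0 m
Sorted: 4 (105.8 m) < 2 (520.3 m) < 5 (617.2 m) < 6 (958.0 m) < 3 (993.3 m) < …

4, 2, 5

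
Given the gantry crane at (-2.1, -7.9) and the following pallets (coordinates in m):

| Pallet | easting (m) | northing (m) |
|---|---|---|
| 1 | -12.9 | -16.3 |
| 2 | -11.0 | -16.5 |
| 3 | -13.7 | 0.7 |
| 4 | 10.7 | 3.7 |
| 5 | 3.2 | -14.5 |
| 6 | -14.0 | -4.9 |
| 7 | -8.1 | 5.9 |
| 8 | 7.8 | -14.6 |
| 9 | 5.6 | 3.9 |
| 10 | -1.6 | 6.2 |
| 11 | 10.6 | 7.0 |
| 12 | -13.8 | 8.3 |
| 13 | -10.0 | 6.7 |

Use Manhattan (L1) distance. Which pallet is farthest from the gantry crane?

12

Distances from (-2.1, -7.9):
1: 19.2 m
2: 17.5 m
3: 20.2 m
4: 24.4 m
5: 11.9 m
6: 14.9 m
7: 19.8 m
8: 16.6 m
9: 19.5 m
10: 14.6 m
11: 27.6 m
12: 27.9 m
13: 22.5 m
Maximum: 12 at 27.9 m.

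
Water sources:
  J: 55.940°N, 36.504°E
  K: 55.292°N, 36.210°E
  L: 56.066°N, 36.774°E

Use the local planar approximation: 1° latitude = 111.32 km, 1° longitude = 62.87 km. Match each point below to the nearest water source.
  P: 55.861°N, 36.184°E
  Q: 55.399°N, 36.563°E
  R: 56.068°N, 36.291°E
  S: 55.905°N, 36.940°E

P at 55.861°N, 36.184°E:
  J: 21.957 km
  K: 63.362 km
  L: 43.551 km
  → nearest: J (21.957 km)
Q at 55.399°N, 36.563°E:
  J: 60.338 km
  K: 25.188 km
  L: 75.426 km
  → nearest: K (25.188 km)
R at 56.068°N, 36.291°E:
  J: 19.554 km
  K: 86.534 km
  L: 30.367 km
  → nearest: J (19.554 km)
S at 55.905°N, 36.940°E:
  J: 27.687 km
  K: 82.237 km
  L: 20.740 km
  → nearest: L (20.740 km)

P→J; Q→K; R→J; S→L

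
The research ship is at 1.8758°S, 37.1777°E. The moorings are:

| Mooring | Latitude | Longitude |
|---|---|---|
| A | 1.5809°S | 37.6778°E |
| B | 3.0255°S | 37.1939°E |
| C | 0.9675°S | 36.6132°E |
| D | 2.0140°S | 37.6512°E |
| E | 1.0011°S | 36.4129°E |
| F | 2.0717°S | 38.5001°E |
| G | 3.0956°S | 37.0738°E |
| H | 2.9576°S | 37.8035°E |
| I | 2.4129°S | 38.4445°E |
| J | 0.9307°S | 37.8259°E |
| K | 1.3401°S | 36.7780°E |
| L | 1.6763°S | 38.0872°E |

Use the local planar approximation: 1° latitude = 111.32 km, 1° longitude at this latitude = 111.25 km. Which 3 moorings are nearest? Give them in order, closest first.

D, A, K

Distances from 1.8758°S, 37.1777°E:
A: √((0.2949·111.32)² + (0.5001·111.25)²) = √(1077.695180 + 3095.378405) = 64.5993 km
B: √((-1.1497·111.32)² + (0.0162·111.25)²) = √(16380.058861 + 3.248105) = 127.9973 km
C: √((0.9083·111.32)² + (-0.5645·111.25)²) = √(10223.627646 + 3943.918500) = 119.0275 km
D: √((-0.1382·111.32)² + (0.4735·111.25)²) = √(236.680502 + 2774.853160) = 54.8774 km
E: √((0.8747·111.32)² + (-0.7648·111.25)²) = √(9481.229266 + 7239.287056) = 129.3078 km
F: √((-0.1959·111.32)² + (1.3224·111.25)²) = √(475.570894 + 21643.411689) = 148.7245 km
G: √((-1.2198·111.32)² + (-0.1039·111.25)²) = √(18438.417878 + 133.607591) = 136.2792 km
H: √((-1.0818·111.32)² + (0.6258·111.25)²) = √(14502.415696 + 4846.979210) = 139.1021 km
I: √((-0.5371·111.32)² + (1.2668·111.25)²) = √(3574.840752 + 19861.687692) = 153.0899 km
J: √((0.9451·111.32)² + (0.6482·111.25)²) = √(11068.835206 + 5200.176600) = 127.5500 km
K: √((0.5357·111.32)² + (-0.3997·111.25)²) = √(3556.228745 + 1977.280739) = 74.3876 km
L: √((0.1995·111.32)² + (0.9095·111.25)²) = √(493.210366 + 10237.771829) = 103.5905 km
Sorted: D (54.8774 km) < A (64.5993 km) < K (74.3876 km) < L (103.5905 km) < C (119.0275 km) < …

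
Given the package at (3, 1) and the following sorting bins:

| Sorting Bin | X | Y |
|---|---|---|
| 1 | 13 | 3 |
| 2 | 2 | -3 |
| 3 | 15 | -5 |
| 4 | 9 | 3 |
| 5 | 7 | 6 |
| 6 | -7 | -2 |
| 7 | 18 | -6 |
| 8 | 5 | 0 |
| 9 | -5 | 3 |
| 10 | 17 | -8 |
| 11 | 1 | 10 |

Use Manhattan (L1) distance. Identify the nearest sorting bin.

8

Distances from (3, 1):
1: |10| + |2| = 10 + 2 = 12
2: |-1| + |-4| = 1 + 4 = 5
3: |12| + |-6| = 12 + 6 = 18
4: |6| + |2| = 6 + 2 = 8
5: |4| + |5| = 4 + 5 = 9
6: |-10| + |-3| = 10 + 3 = 13
7: |15| + |-7| = 15 + 7 = 22
8: |2| + |-1| = 2 + 1 = 3
9: |-8| + |2| = 8 + 2 = 10
10: |14| + |-9| = 14 + 9 = 23
11: |-2| + |9| = 2 + 9 = 11
Minimum: 8 at 3.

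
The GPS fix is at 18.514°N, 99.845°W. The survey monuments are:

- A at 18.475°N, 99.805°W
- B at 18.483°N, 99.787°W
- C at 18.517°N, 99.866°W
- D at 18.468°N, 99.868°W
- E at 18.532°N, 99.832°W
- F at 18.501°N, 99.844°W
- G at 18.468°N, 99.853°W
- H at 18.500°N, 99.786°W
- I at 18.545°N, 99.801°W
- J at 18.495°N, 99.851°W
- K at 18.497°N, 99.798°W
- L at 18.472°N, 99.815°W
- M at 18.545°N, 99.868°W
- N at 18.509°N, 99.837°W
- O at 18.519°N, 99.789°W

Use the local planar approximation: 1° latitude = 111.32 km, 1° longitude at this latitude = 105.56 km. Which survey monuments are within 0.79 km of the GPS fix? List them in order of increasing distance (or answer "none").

none

Distances from 18.514°N, 99.845°W:
A: 6.056 km
B: 7.028 km
C: 2.242 km
D: 5.667 km
E: 2.429 km
F: 1.451 km
G: 5.190 km
H: 6.420 km
I: 5.786 km
J: 2.208 km
K: 5.310 km
L: 5.647 km
M: 4.219 km
N: 1.011 km
O: 5.938 km
Threshold 0.79 km: none within range.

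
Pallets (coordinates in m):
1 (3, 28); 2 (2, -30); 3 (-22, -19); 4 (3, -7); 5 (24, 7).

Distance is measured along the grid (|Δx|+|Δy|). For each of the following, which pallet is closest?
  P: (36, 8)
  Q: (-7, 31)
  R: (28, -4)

P at (36, 8):
  1: 53 m
  2: 72 m
  3: 85 m
  4: 48 m
  5: 13 m
  → nearest: 5 (13 m)
Q at (-7, 31):
  1: 13 m
  2: 70 m
  3: 65 m
  4: 48 m
  5: 55 m
  → nearest: 1 (13 m)
R at (28, -4):
  1: 57 m
  2: 52 m
  3: 65 m
  4: 28 m
  5: 15 m
  → nearest: 5 (15 m)

P→5; Q→1; R→5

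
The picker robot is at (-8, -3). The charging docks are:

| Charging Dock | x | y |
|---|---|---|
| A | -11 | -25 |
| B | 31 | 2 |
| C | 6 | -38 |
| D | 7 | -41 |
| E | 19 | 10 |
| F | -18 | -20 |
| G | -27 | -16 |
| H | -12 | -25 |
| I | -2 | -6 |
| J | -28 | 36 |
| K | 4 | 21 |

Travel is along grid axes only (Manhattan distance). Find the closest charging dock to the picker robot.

I

Distances from (-8, -3):
A: |-3| + |-22| = 3 + 22 = 25
B: |39| + |5| = 39 + 5 = 44
C: |14| + |-35| = 14 + 35 = 49
D: |15| + |-38| = 15 + 38 = 53
E: |27| + |13| = 27 + 13 = 40
F: |-10| + |-17| = 10 + 17 = 27
G: |-19| + |-13| = 19 + 13 = 32
H: |-4| + |-22| = 4 + 22 = 26
I: |6| + |-3| = 6 + 3 = 9
J: |-20| + |39| = 20 + 39 = 59
K: |12| + |24| = 12 + 24 = 36
Minimum: I at 9.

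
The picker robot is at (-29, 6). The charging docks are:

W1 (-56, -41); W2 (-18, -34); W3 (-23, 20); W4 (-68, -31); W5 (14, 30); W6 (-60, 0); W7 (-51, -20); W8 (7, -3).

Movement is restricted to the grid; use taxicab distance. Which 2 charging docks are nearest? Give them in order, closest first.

W3, W6

Distances from (-29, 6):
W1: |-27| + |-47| = 27 + 47 = 74
W2: |11| + |-40| = 11 + 40 = 51
W3: |6| + |14| = 6 + 14 = 20
W4: |-39| + |-37| = 39 + 37 = 76
W5: |43| + |24| = 43 + 24 = 67
W6: |-31| + |-6| = 31 + 6 = 37
W7: |-22| + |-26| = 22 + 26 = 48
W8: |36| + |-9| = 36 + 9 = 45
Sorted: W3 (20) < W6 (37) < W8 (45) < W7 (48) < …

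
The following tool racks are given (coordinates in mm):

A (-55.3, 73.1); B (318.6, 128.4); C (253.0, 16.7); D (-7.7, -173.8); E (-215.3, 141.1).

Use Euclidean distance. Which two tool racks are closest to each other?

B and C

Pairwise distances:
B–C: √((-65.6)² + (-111.7)²) = √(4303.360 + 12476.890) = 129.5 mm
A–E: √((-160.0)² + (68.0)²) = √(25600.000 + 4624.000) = 173.9 mm
A–D: √((47.6)² + (-246.9)²) = √(2265.760 + 60959.610) = 251.4 mm
A–C: √((308.3)² + (-56.4)²) = √(95048.890 + 3180.960) = 313.4 mm
C–D: √((-260.7)² + (-190.5)²) = √(67964.490 + 36290.250) = 322.9 mm
D–E: √((-207.6)² + (314.9)²) = √(43097.760 + 99162.010) = 377.2 mm
A–B: √((373.9)² + (55.3)²) = √(139801.210 + 3058.090) = 378.0 mm
B–D: √((-326.3)² + (-302.2)²) = √(106471.690 + 91324.840) = 444.7 mm
C–E: √((-468.3)² + (124.4)²) = √(219304.890 + 15475.360) = 484.5 mm
B–E: √((-533.9)² + (12.7)²) = √(285049.210 + 161.290) = 534.1 mm
Closest pair: B–C at 129.5 mm.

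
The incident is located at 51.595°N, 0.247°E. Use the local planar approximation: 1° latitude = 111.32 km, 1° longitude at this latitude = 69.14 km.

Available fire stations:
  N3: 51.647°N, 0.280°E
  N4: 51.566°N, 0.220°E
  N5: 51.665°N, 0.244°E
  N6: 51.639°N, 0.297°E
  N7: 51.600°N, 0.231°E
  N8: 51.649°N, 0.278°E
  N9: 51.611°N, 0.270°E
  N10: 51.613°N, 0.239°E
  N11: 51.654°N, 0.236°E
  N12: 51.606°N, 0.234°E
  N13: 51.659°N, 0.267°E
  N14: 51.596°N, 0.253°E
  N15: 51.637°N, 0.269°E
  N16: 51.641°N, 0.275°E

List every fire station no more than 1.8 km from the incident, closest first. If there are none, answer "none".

N14, N7, N12

Distances from 51.595°N, 0.247°E:
N3: 6.222 km
N4: 3.729 km
N5: 7.795 km
N6: 5.995 km
N7: 1.238 km
N8: 6.382 km
N9: 2.388 km
N10: 2.079 km
N11: 6.612 km
N12: 1.519 km
N13: 7.257 km
N14: 0.430 km
N15: 4.917 km
N16: 5.474 km
Threshold 1.8 km: N14 (0.430 km), N7 (1.238 km), N12 (1.519 km) are within range.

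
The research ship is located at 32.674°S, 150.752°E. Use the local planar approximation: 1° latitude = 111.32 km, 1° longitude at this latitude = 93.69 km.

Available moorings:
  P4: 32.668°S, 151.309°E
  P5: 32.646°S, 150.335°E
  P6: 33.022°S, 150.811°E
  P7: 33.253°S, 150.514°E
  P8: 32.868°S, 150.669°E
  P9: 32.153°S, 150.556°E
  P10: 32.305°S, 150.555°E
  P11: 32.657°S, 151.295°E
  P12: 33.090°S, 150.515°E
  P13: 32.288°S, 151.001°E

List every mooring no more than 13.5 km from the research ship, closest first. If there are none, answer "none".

Distances from 32.674°S, 150.752°E:
P4: √((0.006·111.32)² + (0.557·93.69)²) = √(0.44612 + 2723.30867) = 52.190 km
P5: √((0.028·111.32)² + (-0.417·93.69)²) = √(9.71544 + 1526.36566) = 39.193 km
P6: √((-0.348·111.32)² + (0.059·93.69)²) = √(1500.73801 + 30.55558) = 39.132 km
P7: √((-0.579·111.32)² + (-0.238·93.69)²) = √(4154.35421 + 497.21062) = 68.202 km
P8: √((-0.194·111.32)² + (-0.083·93.69)²) = √(466.39067 + 60.47038) = 22.953 km
P9: √((0.521·111.32)² + (-0.196·93.69)²) = √(3363.73553 + 337.20858) = 60.835 km
P10: √((0.369·111.32)² + (-0.197·93.69)²) = √(1687.32650 + 340.65827) = 45.033 km
P11: √((0.017·111.32)² + (0.543·93.69)²) = √(3.58133 + 2588.13030) = 50.909 km
P12: √((-0.416·111.32)² + (-0.237·93.69)²) = √(2144.53460 + 493.04115) = 51.357 km
P13: √((0.386·111.32)² + (0.249·93.69)²) = √(1846.37965 + 544.23338) = 48.894 km
Threshold 13.5 km: none within range.

none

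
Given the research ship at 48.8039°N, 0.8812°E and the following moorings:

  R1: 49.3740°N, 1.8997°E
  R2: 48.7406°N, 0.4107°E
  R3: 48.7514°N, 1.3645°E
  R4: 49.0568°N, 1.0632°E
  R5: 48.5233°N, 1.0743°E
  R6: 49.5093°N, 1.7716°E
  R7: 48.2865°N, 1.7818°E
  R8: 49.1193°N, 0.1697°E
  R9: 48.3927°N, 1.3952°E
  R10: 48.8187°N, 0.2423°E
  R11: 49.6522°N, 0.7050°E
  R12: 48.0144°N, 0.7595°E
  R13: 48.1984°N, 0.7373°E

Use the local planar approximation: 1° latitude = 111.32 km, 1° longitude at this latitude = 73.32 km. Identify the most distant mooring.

R6

Distances from 48.8039°N, 0.8812°E:
R1: √((0.5701·111.32)² + (1.0185·73.32)²) = √(4027.619894 + 5576.567704) = 98.0010 km
R2: √((-0.0633·111.32)² + (-0.4705·73.32)²) = √(49.653951 + 1190.047149) = 35.2094 km
R3: √((-0.0525·111.32)² + (0.4833·73.32)²) = √(34.155842 + 1255.678629) = 35.9143 km
R4: √((0.2529·111.32)² + (0.1820·73.32)²) = √(792.581724 + 178.068741) = 31.1553 km
R5: √((-0.2806·111.32)² + (0.1931·73.32)²) = √(975.712185 + 200.451569) = 34.2952 km
R6: √((0.7054·111.32)² + (0.8904·73.32)²) = √(6166.195727 + 4262.017369) = 102.1186 km
R7: √((-0.5174·111.32)² + (0.9006·73.32)²) = √(3317.410723 + 4360.223967) = 87.6221 km
R8: √((0.3154·111.32)² + (-0.7115·73.32)²) = √(1232.735132 + 2721.414669) = 62.8820 km
R9: √((-0.4112·111.32)² + (0.5140·73.32)²) = √(2095.330850 + 1420.270775) = 59.2925 km
R10: √((0.0148·111.32)² + (-0.6389·73.32)²) = √(2.714375 + 2194.374202) = 46.8731 km
R11: √((0.8483·111.32)² + (-0.1762·73.32)²) = √(8917.545406 + 166.900148) = 95.3124 km
R12: √((-0.7895·111.32)² + (-0.1217·73.32)²) = √(7724.149377 + 79.620714) = 88.3390 km
R13: √((-0.6055·111.32)² + (-0.1439·73.32)²) = √(4543.334266 + 111.318283) = 68.2250 km
Maximum: R6 at 102.1186 km.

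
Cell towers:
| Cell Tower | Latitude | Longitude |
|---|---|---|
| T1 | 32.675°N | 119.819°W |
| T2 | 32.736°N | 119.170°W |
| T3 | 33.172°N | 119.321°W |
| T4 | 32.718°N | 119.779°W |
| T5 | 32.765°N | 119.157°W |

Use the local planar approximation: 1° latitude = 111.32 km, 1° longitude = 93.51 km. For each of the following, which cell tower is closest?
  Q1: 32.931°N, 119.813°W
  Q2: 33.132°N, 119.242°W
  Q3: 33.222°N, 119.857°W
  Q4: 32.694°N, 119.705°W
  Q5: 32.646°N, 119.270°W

Q1→T4; Q2→T3; Q3→T3; Q4→T4; Q5→T2

Q1 at 32.931°N, 119.813°W:
  T1: 28.503 km
  T2: 63.925 km
  T3: 53.258 km
  T4: 23.923 km
  T5: 64.065 km
  → nearest: T4 (23.923 km)
Q2 at 33.132°N, 119.242°W:
  T1: 74.157 km
  T2: 44.594 km
  T3: 8.626 km
  T4: 68.158 km
  T5: 41.620 km
  → nearest: T3 (8.626 km)
Q3 at 33.222°N, 119.857°W:
  T1: 60.996 km
  T2: 83.988 km
  T3: 50.429 km
  T4: 56.577 km
  T5: 82.902 km
  → nearest: T3 (50.429 km)
Q4 at 32.694°N, 119.705°W:
  T1: 10.868 km
  T2: 50.246 km
  T3: 64.193 km
  T4: 7.418 km
  T5: 51.849 km
  → nearest: T4 (7.418 km)
Q5 at 32.646°N, 119.270°W:
  T1: 51.438 km
  T2: 13.705 km
  T3: 58.748 km
  T4: 48.267 km
  T5: 16.945 km
  → nearest: T2 (13.705 km)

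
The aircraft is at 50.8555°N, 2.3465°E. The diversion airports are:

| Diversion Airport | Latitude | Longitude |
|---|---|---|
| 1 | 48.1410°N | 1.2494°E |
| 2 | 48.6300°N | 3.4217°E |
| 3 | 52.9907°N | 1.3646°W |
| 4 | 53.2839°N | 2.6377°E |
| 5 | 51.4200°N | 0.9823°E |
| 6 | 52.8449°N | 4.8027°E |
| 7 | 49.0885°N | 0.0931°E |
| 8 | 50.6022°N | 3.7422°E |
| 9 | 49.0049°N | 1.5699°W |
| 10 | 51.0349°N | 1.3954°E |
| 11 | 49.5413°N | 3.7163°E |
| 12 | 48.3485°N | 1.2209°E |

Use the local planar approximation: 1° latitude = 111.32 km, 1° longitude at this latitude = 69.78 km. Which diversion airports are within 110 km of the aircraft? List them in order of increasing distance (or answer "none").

10, 8

Distances from 50.8555°N, 2.3465°E:
1: 311.7249 km
2: 258.8543 km
3: 351.5072 km
4: 271.0921 km
5: 114.0647 km
6: 280.0363 km
7: 251.8273 km
8: 101.3917 km
9: 342.2354 km
10: 69.3074 km
11: 174.7546 km
12: 289.9214 km
Threshold 110 km: 10 (69.3074 km), 8 (101.3917 km) are within range.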